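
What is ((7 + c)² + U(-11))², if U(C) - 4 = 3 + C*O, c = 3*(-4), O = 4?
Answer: 144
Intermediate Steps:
c = -12
U(C) = 7 + 4*C (U(C) = 4 + (3 + C*4) = 4 + (3 + 4*C) = 7 + 4*C)
((7 + c)² + U(-11))² = ((7 - 12)² + (7 + 4*(-11)))² = ((-5)² + (7 - 44))² = (25 - 37)² = (-12)² = 144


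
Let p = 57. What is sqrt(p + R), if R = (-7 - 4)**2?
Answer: sqrt(178) ≈ 13.342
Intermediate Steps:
R = 121 (R = (-11)**2 = 121)
sqrt(p + R) = sqrt(57 + 121) = sqrt(178)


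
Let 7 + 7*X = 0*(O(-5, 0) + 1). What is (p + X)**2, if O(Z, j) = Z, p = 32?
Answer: 961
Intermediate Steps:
X = -1 (X = -1 + (0*(-5 + 1))/7 = -1 + (0*(-4))/7 = -1 + (1/7)*0 = -1 + 0 = -1)
(p + X)**2 = (32 - 1)**2 = 31**2 = 961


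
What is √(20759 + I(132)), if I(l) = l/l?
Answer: 2*√5190 ≈ 144.08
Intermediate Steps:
I(l) = 1
√(20759 + I(132)) = √(20759 + 1) = √20760 = 2*√5190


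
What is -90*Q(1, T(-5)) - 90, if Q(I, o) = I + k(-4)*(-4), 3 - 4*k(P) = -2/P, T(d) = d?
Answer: 45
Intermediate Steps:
k(P) = 3/4 + 1/(2*P) (k(P) = 3/4 - (-1)/(2*P) = 3/4 + 1/(2*P))
Q(I, o) = -5/2 + I (Q(I, o) = I + ((1/4)*(2 + 3*(-4))/(-4))*(-4) = I + ((1/4)*(-1/4)*(2 - 12))*(-4) = I + ((1/4)*(-1/4)*(-10))*(-4) = I + (5/8)*(-4) = I - 5/2 = -5/2 + I)
-90*Q(1, T(-5)) - 90 = -90*(-5/2 + 1) - 90 = -90*(-3/2) - 90 = 135 - 90 = 45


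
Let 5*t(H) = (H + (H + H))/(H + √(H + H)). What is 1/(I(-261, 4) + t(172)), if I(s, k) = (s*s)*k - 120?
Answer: 32154155/8757653791883 + 5*√86/52545922751298 ≈ 3.6716e-6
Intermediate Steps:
t(H) = 3*H/(5*(H + √2*√H)) (t(H) = ((H + (H + H))/(H + √(H + H)))/5 = ((H + 2*H)/(H + √(2*H)))/5 = ((3*H)/(H + √2*√H))/5 = (3*H/(H + √2*√H))/5 = 3*H/(5*(H + √2*√H)))
I(s, k) = -120 + k*s² (I(s, k) = s²*k - 120 = k*s² - 120 = -120 + k*s²)
1/(I(-261, 4) + t(172)) = 1/((-120 + 4*(-261)²) + (⅗)*172/(172 + √2*√172)) = 1/((-120 + 4*68121) + (⅗)*172/(172 + √2*(2*√43))) = 1/((-120 + 272484) + (⅗)*172/(172 + 2*√86)) = 1/(272364 + 516/(5*(172 + 2*√86)))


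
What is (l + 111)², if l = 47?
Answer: 24964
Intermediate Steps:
(l + 111)² = (47 + 111)² = 158² = 24964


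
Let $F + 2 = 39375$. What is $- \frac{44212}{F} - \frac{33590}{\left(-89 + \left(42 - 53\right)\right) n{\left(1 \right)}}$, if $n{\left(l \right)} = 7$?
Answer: $\frac{129159067}{2756110} \approx 46.863$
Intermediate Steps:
$F = 39373$ ($F = -2 + 39375 = 39373$)
$- \frac{44212}{F} - \frac{33590}{\left(-89 + \left(42 - 53\right)\right) n{\left(1 \right)}} = - \frac{44212}{39373} - \frac{33590}{\left(-89 + \left(42 - 53\right)\right) 7} = \left(-44212\right) \frac{1}{39373} - \frac{33590}{\left(-89 - 11\right) 7} = - \frac{44212}{39373} - \frac{33590}{\left(-100\right) 7} = - \frac{44212}{39373} - \frac{33590}{-700} = - \frac{44212}{39373} - - \frac{3359}{70} = - \frac{44212}{39373} + \frac{3359}{70} = \frac{129159067}{2756110}$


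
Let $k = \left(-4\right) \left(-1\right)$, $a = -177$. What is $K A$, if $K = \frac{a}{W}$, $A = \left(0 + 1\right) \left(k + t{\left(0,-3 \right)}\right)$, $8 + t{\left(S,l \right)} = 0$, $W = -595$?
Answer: $- \frac{708}{595} \approx -1.1899$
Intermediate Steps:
$k = 4$
$t{\left(S,l \right)} = -8$ ($t{\left(S,l \right)} = -8 + 0 = -8$)
$A = -4$ ($A = \left(0 + 1\right) \left(4 - 8\right) = 1 \left(-4\right) = -4$)
$K = \frac{177}{595}$ ($K = - \frac{177}{-595} = \left(-177\right) \left(- \frac{1}{595}\right) = \frac{177}{595} \approx 0.29748$)
$K A = \frac{177}{595} \left(-4\right) = - \frac{708}{595}$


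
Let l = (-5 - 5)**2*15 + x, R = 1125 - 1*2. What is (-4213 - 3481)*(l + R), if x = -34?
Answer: -19919766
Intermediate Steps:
R = 1123 (R = 1125 - 2 = 1123)
l = 1466 (l = (-5 - 5)**2*15 - 34 = (-10)**2*15 - 34 = 100*15 - 34 = 1500 - 34 = 1466)
(-4213 - 3481)*(l + R) = (-4213 - 3481)*(1466 + 1123) = -7694*2589 = -19919766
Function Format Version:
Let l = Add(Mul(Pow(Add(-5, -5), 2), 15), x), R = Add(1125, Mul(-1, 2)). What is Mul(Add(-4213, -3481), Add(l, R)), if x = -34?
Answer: -19919766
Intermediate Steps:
R = 1123 (R = Add(1125, -2) = 1123)
l = 1466 (l = Add(Mul(Pow(Add(-5, -5), 2), 15), -34) = Add(Mul(Pow(-10, 2), 15), -34) = Add(Mul(100, 15), -34) = Add(1500, -34) = 1466)
Mul(Add(-4213, -3481), Add(l, R)) = Mul(Add(-4213, -3481), Add(1466, 1123)) = Mul(-7694, 2589) = -19919766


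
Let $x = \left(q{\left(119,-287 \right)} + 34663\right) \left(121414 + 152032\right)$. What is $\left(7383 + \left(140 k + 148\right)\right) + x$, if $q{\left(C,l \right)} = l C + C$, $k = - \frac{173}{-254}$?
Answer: $\frac{21844655365}{127} \approx 1.7201 \cdot 10^{8}$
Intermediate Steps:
$k = \frac{173}{254}$ ($k = \left(-173\right) \left(- \frac{1}{254}\right) = \frac{173}{254} \approx 0.6811$)
$q{\left(C,l \right)} = C + C l$ ($q{\left(C,l \right)} = C l + C = C + C l$)
$x = 171997534$ ($x = \left(119 \left(1 - 287\right) + 34663\right) \left(121414 + 152032\right) = \left(119 \left(-286\right) + 34663\right) 273446 = \left(-34034 + 34663\right) 273446 = 629 \cdot 273446 = 171997534$)
$\left(7383 + \left(140 k + 148\right)\right) + x = \left(7383 + \left(140 \cdot \frac{173}{254} + 148\right)\right) + 171997534 = \left(7383 + \left(\frac{12110}{127} + 148\right)\right) + 171997534 = \left(7383 + \frac{30906}{127}\right) + 171997534 = \frac{968547}{127} + 171997534 = \frac{21844655365}{127}$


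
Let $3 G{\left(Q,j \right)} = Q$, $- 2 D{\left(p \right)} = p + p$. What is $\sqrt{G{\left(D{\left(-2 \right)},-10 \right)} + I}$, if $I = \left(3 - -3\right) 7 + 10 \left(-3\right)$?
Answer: $\frac{\sqrt{114}}{3} \approx 3.559$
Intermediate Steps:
$D{\left(p \right)} = - p$ ($D{\left(p \right)} = - \frac{p + p}{2} = - \frac{2 p}{2} = - p$)
$G{\left(Q,j \right)} = \frac{Q}{3}$
$I = 12$ ($I = \left(3 + 3\right) 7 - 30 = 6 \cdot 7 - 30 = 42 - 30 = 12$)
$\sqrt{G{\left(D{\left(-2 \right)},-10 \right)} + I} = \sqrt{\frac{\left(-1\right) \left(-2\right)}{3} + 12} = \sqrt{\frac{1}{3} \cdot 2 + 12} = \sqrt{\frac{2}{3} + 12} = \sqrt{\frac{38}{3}} = \frac{\sqrt{114}}{3}$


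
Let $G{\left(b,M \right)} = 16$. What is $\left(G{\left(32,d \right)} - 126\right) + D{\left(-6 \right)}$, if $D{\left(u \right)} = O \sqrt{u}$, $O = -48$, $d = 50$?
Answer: $-110 - 48 i \sqrt{6} \approx -110.0 - 117.58 i$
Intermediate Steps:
$D{\left(u \right)} = - 48 \sqrt{u}$
$\left(G{\left(32,d \right)} - 126\right) + D{\left(-6 \right)} = \left(16 - 126\right) - 48 \sqrt{-6} = -110 - 48 i \sqrt{6}$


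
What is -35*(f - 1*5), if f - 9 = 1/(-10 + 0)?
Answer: -273/2 ≈ -136.50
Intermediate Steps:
f = 89/10 (f = 9 + 1/(-10 + 0) = 9 + 1/(-10) = 9 - 1/10 = 89/10 ≈ 8.9000)
-35*(f - 1*5) = -35*(89/10 - 1*5) = -35*(89/10 - 5) = -35*39/10 = -273/2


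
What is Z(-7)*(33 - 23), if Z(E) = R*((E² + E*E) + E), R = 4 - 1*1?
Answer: 2730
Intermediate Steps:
R = 3 (R = 4 - 1 = 3)
Z(E) = 3*E + 6*E² (Z(E) = 3*((E² + E*E) + E) = 3*((E² + E²) + E) = 3*(2*E² + E) = 3*(E + 2*E²) = 3*E + 6*E²)
Z(-7)*(33 - 23) = (3*(-7)*(1 + 2*(-7)))*(33 - 23) = (3*(-7)*(1 - 14))*10 = (3*(-7)*(-13))*10 = 273*10 = 2730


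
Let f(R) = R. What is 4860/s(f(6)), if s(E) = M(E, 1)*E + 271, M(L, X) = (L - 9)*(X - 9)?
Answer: 972/83 ≈ 11.711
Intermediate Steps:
M(L, X) = (-9 + L)*(-9 + X)
s(E) = 271 + E*(72 - 8*E) (s(E) = (81 - 9*E - 9*1 + E*1)*E + 271 = (81 - 9*E - 9 + E)*E + 271 = (72 - 8*E)*E + 271 = E*(72 - 8*E) + 271 = 271 + E*(72 - 8*E))
4860/s(f(6)) = 4860/(271 + 8*6*(9 - 1*6)) = 4860/(271 + 8*6*(9 - 6)) = 4860/(271 + 8*6*3) = 4860/(271 + 144) = 4860/415 = 4860*(1/415) = 972/83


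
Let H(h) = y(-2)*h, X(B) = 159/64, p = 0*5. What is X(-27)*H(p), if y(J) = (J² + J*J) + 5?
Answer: 0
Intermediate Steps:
y(J) = 5 + 2*J² (y(J) = (J² + J²) + 5 = 2*J² + 5 = 5 + 2*J²)
p = 0
X(B) = 159/64 (X(B) = 159*(1/64) = 159/64)
H(h) = 13*h (H(h) = (5 + 2*(-2)²)*h = (5 + 2*4)*h = (5 + 8)*h = 13*h)
X(-27)*H(p) = 159*(13*0)/64 = (159/64)*0 = 0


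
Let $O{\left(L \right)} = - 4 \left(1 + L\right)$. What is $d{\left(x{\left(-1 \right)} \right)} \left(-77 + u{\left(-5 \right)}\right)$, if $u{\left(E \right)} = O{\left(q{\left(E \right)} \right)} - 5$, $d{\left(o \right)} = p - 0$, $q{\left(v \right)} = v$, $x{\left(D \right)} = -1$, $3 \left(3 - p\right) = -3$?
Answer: $-264$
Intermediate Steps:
$p = 4$ ($p = 3 - -1 = 3 + 1 = 4$)
$O{\left(L \right)} = -4 - 4 L$
$d{\left(o \right)} = 4$ ($d{\left(o \right)} = 4 - 0 = 4 + 0 = 4$)
$u{\left(E \right)} = -9 - 4 E$ ($u{\left(E \right)} = \left(-4 - 4 E\right) - 5 = -9 - 4 E$)
$d{\left(x{\left(-1 \right)} \right)} \left(-77 + u{\left(-5 \right)}\right) = 4 \left(-77 - -11\right) = 4 \left(-77 + \left(-9 + 20\right)\right) = 4 \left(-77 + 11\right) = 4 \left(-66\right) = -264$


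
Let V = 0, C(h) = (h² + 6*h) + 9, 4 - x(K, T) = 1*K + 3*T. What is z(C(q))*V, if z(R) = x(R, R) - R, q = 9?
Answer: 0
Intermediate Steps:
x(K, T) = 4 - K - 3*T (x(K, T) = 4 - (1*K + 3*T) = 4 - (K + 3*T) = 4 + (-K - 3*T) = 4 - K - 3*T)
C(h) = 9 + h² + 6*h
z(R) = 4 - 5*R (z(R) = (4 - R - 3*R) - R = (4 - 4*R) - R = 4 - 5*R)
z(C(q))*V = (4 - 5*(9 + 9² + 6*9))*0 = (4 - 5*(9 + 81 + 54))*0 = (4 - 5*144)*0 = (4 - 720)*0 = -716*0 = 0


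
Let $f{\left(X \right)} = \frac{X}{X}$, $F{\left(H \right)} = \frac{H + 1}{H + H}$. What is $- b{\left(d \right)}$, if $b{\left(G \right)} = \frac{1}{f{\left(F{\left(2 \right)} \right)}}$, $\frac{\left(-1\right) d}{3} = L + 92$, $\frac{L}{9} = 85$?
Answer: $-1$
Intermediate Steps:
$L = 765$ ($L = 9 \cdot 85 = 765$)
$F{\left(H \right)} = \frac{1 + H}{2 H}$
$f{\left(X \right)} = 1$
$d = -2571$ ($d = - 3 \left(765 + 92\right) = \left(-3\right) 857 = -2571$)
$b{\left(G \right)} = 1$ ($b{\left(G \right)} = 1^{-1} = 1$)
$- b{\left(d \right)} = \left(-1\right) 1 = -1$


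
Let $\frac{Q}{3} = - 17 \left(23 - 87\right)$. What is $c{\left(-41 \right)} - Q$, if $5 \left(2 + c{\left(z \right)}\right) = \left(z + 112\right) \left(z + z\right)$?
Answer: $- \frac{22152}{5} \approx -4430.4$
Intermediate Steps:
$Q = 3264$ ($Q = 3 \left(- 17 \left(23 - 87\right)\right) = 3 \left(\left(-17\right) \left(-64\right)\right) = 3 \cdot 1088 = 3264$)
$c{\left(z \right)} = -2 + \frac{2 z \left(112 + z\right)}{5}$ ($c{\left(z \right)} = -2 + \frac{\left(z + 112\right) \left(z + z\right)}{5} = -2 + \frac{\left(112 + z\right) 2 z}{5} = -2 + \frac{2 z \left(112 + z\right)}{5}$)
$c{\left(-41 \right)} - Q = \left(-2 + \frac{2 \left(-41\right)^{2}}{5} + \frac{224}{5} \left(-41\right)\right) - 3264 = \left(-2 + \frac{2}{5} \cdot 1681 - \frac{9184}{5}\right) - 3264 = \left(-2 + \frac{3362}{5} - \frac{9184}{5}\right) - 3264 = - \frac{5832}{5} - 3264 = - \frac{22152}{5}$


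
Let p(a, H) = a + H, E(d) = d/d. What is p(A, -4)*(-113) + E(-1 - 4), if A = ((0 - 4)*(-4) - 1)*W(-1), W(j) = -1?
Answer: 2148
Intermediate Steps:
A = -15 (A = ((0 - 4)*(-4) - 1)*(-1) = (-4*(-4) - 1)*(-1) = (16 - 1)*(-1) = 15*(-1) = -15)
E(d) = 1
p(a, H) = H + a
p(A, -4)*(-113) + E(-1 - 4) = (-4 - 15)*(-113) + 1 = -19*(-113) + 1 = 2147 + 1 = 2148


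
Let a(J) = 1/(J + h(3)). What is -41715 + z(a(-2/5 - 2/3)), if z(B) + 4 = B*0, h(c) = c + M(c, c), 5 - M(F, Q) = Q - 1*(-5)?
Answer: -41719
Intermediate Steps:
M(F, Q) = -Q (M(F, Q) = 5 - (Q - 1*(-5)) = 5 - (Q + 5) = 5 - (5 + Q) = 5 + (-5 - Q) = -Q)
h(c) = 0 (h(c) = c - c = 0)
a(J) = 1/J (a(J) = 1/(J + 0) = 1/J)
z(B) = -4 (z(B) = -4 + B*0 = -4 + 0 = -4)
-41715 + z(a(-2/5 - 2/3)) = -41715 - 4 = -41719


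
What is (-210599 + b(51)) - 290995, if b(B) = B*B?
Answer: -498993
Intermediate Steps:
b(B) = B²
(-210599 + b(51)) - 290995 = (-210599 + 51²) - 290995 = (-210599 + 2601) - 290995 = -207998 - 290995 = -498993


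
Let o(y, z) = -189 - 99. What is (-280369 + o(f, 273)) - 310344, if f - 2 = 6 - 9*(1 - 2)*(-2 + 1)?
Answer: -591001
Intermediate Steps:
f = -1 (f = 2 + (6 - 9*(1 - 2)*(-2 + 1)) = 2 + (6 - (-9)*(-1)) = 2 + (6 - 9*1) = 2 + (6 - 9) = 2 - 3 = -1)
o(y, z) = -288
(-280369 + o(f, 273)) - 310344 = (-280369 - 288) - 310344 = -280657 - 310344 = -591001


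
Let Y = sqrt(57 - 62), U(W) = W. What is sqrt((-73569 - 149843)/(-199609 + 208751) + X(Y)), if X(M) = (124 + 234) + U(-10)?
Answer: sqrt(137969758)/653 ≈ 17.988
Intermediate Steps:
Y = I*sqrt(5) (Y = sqrt(-5) = I*sqrt(5) ≈ 2.2361*I)
X(M) = 348 (X(M) = (124 + 234) - 10 = 358 - 10 = 348)
sqrt((-73569 - 149843)/(-199609 + 208751) + X(Y)) = sqrt((-73569 - 149843)/(-199609 + 208751) + 348) = sqrt(-223412/9142 + 348) = sqrt(-223412*1/9142 + 348) = sqrt(-15958/653 + 348) = sqrt(211286/653) = sqrt(137969758)/653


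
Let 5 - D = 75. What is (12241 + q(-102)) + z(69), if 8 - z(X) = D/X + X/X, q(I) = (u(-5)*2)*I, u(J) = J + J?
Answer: 985942/69 ≈ 14289.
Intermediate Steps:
u(J) = 2*J
q(I) = -20*I (q(I) = ((2*(-5))*2)*I = (-10*2)*I = -20*I)
D = -70 (D = 5 - 1*75 = 5 - 75 = -70)
z(X) = 7 + 70/X (z(X) = 8 - (-70/X + X/X) = 8 - (-70/X + 1) = 8 - (1 - 70/X) = 8 + (-1 + 70/X) = 7 + 70/X)
(12241 + q(-102)) + z(69) = (12241 - 20*(-102)) + (7 + 70/69) = (12241 + 2040) + (7 + 70*(1/69)) = 14281 + (7 + 70/69) = 14281 + 553/69 = 985942/69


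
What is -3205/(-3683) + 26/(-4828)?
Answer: 7688991/8890762 ≈ 0.86483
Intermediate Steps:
-3205/(-3683) + 26/(-4828) = -3205*(-1/3683) + 26*(-1/4828) = 3205/3683 - 13/2414 = 7688991/8890762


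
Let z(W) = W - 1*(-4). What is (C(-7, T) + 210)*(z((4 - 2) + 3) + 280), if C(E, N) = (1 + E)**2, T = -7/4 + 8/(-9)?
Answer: 71094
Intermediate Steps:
T = -95/36 (T = -7*1/4 + 8*(-1/9) = -7/4 - 8/9 = -95/36 ≈ -2.6389)
z(W) = 4 + W (z(W) = W + 4 = 4 + W)
(C(-7, T) + 210)*(z((4 - 2) + 3) + 280) = ((1 - 7)**2 + 210)*((4 + ((4 - 2) + 3)) + 280) = ((-6)**2 + 210)*((4 + (2 + 3)) + 280) = (36 + 210)*((4 + 5) + 280) = 246*(9 + 280) = 246*289 = 71094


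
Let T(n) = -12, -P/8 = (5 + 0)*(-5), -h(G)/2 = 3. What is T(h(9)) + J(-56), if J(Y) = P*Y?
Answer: -11212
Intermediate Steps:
h(G) = -6 (h(G) = -2*3 = -6)
P = 200 (P = -8*(5 + 0)*(-5) = -40*(-5) = -8*(-25) = 200)
J(Y) = 200*Y
T(h(9)) + J(-56) = -12 + 200*(-56) = -12 - 11200 = -11212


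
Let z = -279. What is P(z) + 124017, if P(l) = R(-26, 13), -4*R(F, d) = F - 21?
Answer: 496115/4 ≈ 1.2403e+5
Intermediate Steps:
R(F, d) = 21/4 - F/4 (R(F, d) = -(F - 21)/4 = -(-21 + F)/4 = 21/4 - F/4)
P(l) = 47/4 (P(l) = 21/4 - 1/4*(-26) = 21/4 + 13/2 = 47/4)
P(z) + 124017 = 47/4 + 124017 = 496115/4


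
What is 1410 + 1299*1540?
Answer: 2001870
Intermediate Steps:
1410 + 1299*1540 = 1410 + 2000460 = 2001870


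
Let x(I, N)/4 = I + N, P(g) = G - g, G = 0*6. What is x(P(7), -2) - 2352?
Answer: -2388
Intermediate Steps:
G = 0
P(g) = -g (P(g) = 0 - g = -g)
x(I, N) = 4*I + 4*N (x(I, N) = 4*(I + N) = 4*I + 4*N)
x(P(7), -2) - 2352 = (4*(-1*7) + 4*(-2)) - 2352 = (4*(-7) - 8) - 2352 = (-28 - 8) - 2352 = -36 - 2352 = -2388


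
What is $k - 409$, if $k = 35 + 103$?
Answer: $-271$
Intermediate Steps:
$k = 138$
$k - 409 = 138 - 409 = -271$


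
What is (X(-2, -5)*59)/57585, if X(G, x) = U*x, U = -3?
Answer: 59/3839 ≈ 0.015369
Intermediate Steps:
X(G, x) = -3*x
(X(-2, -5)*59)/57585 = (-3*(-5)*59)/57585 = (15*59)*(1/57585) = 885*(1/57585) = 59/3839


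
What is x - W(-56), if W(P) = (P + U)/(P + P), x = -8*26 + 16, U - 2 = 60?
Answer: -10749/56 ≈ -191.95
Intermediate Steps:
U = 62 (U = 2 + 60 = 62)
x = -192 (x = -208 + 16 = -192)
W(P) = (62 + P)/(2*P) (W(P) = (P + 62)/(P + P) = (62 + P)/((2*P)) = (62 + P)*(1/(2*P)) = (62 + P)/(2*P))
x - W(-56) = -192 - (62 - 56)/(2*(-56)) = -192 - (-1)*6/(2*56) = -192 - 1*(-3/56) = -192 + 3/56 = -10749/56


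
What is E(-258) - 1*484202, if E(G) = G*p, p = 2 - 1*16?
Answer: -480590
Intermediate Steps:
p = -14 (p = 2 - 16 = -14)
E(G) = -14*G (E(G) = G*(-14) = -14*G)
E(-258) - 1*484202 = -14*(-258) - 1*484202 = 3612 - 484202 = -480590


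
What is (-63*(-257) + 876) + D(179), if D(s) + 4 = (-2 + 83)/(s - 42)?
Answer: 2337712/137 ≈ 17064.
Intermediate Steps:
D(s) = -4 + 81/(-42 + s) (D(s) = -4 + (-2 + 83)/(s - 42) = -4 + 81/(-42 + s))
(-63*(-257) + 876) + D(179) = (-63*(-257) + 876) + (249 - 4*179)/(-42 + 179) = (16191 + 876) + (249 - 716)/137 = 17067 + (1/137)*(-467) = 17067 - 467/137 = 2337712/137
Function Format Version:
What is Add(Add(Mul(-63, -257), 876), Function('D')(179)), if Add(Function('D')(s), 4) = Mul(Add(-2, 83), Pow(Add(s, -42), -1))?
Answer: Rational(2337712, 137) ≈ 17064.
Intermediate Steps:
Function('D')(s) = Add(-4, Mul(81, Pow(Add(-42, s), -1))) (Function('D')(s) = Add(-4, Mul(Add(-2, 83), Pow(Add(s, -42), -1))) = Add(-4, Mul(81, Pow(Add(-42, s), -1))))
Add(Add(Mul(-63, -257), 876), Function('D')(179)) = Add(Add(Mul(-63, -257), 876), Mul(Pow(Add(-42, 179), -1), Add(249, Mul(-4, 179)))) = Add(Add(16191, 876), Mul(Pow(137, -1), Add(249, -716))) = Add(17067, Mul(Rational(1, 137), -467)) = Add(17067, Rational(-467, 137)) = Rational(2337712, 137)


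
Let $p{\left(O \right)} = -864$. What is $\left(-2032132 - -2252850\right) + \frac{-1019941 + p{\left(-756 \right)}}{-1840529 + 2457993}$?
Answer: $\frac{136284398347}{617464} \approx 2.2072 \cdot 10^{5}$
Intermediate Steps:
$\left(-2032132 - -2252850\right) + \frac{-1019941 + p{\left(-756 \right)}}{-1840529 + 2457993} = \left(-2032132 - -2252850\right) + \frac{-1019941 - 864}{-1840529 + 2457993} = \left(-2032132 + 2252850\right) - \frac{1020805}{617464} = 220718 - \frac{1020805}{617464} = \frac{136284398347}{617464}$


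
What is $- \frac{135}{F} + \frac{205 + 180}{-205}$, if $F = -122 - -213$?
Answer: $- \frac{12542}{3731} \approx -3.3616$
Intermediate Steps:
$F = 91$ ($F = -122 + 213 = 91$)
$- \frac{135}{F} + \frac{205 + 180}{-205} = - \frac{135}{91} + \frac{205 + 180}{-205} = \left(-135\right) \frac{1}{91} + 385 \left(- \frac{1}{205}\right) = - \frac{135}{91} - \frac{77}{41} = - \frac{12542}{3731}$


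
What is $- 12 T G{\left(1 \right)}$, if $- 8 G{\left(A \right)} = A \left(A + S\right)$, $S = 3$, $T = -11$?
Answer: $-66$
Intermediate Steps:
$G{\left(A \right)} = - \frac{A \left(3 + A\right)}{8}$ ($G{\left(A \right)} = - \frac{A \left(A + 3\right)}{8} = - \frac{A \left(3 + A\right)}{8}$)
$- 12 T G{\left(1 \right)} = \left(-12\right) \left(-11\right) \left(\left(- \frac{1}{8}\right) 1 \left(3 + 1\right)\right) = 132 \left(\left(- \frac{1}{8}\right) 1 \cdot 4\right) = 132 \left(- \frac{1}{2}\right) = -66$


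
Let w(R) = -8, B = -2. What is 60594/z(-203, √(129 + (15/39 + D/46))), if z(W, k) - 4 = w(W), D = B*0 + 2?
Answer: -30297/2 ≈ -15149.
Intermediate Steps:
D = 2 (D = -2*0 + 2 = 0 + 2 = 2)
z(W, k) = -4 (z(W, k) = 4 - 8 = -4)
60594/z(-203, √(129 + (15/39 + D/46))) = 60594/(-4) = 60594*(-¼) = -30297/2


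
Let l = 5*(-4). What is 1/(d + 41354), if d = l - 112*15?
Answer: 1/39654 ≈ 2.5218e-5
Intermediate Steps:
l = -20
d = -1700 (d = -20 - 112*15 = -20 - 1680 = -1700)
1/(d + 41354) = 1/(-1700 + 41354) = 1/39654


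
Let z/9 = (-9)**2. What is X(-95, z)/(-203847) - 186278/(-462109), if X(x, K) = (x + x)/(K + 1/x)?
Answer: 1314867936966907/3261847240375521 ≈ 0.40311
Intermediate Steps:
z = 729 (z = 9*(-9)**2 = 9*81 = 729)
X(x, K) = 2*x/(K + 1/x) (X(x, K) = (2*x)/(K + 1/x) = 2*x/(K + 1/x))
X(-95, z)/(-203847) - 186278/(-462109) = (2*(-95)**2/(1 + 729*(-95)))/(-203847) - 186278/(-462109) = (2*9025/(1 - 69255))*(-1/203847) - 186278*(-1/462109) = (2*9025/(-69254))*(-1/203847) + 186278/462109 = (2*9025*(-1/69254))*(-1/203847) + 186278/462109 = -9025/34627*(-1/203847) + 186278/462109 = 9025/7058610069 + 186278/462109 = 1314867936966907/3261847240375521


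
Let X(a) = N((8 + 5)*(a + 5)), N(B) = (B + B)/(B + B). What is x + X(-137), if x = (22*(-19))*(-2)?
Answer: 837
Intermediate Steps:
x = 836 (x = -418*(-2) = 836)
N(B) = 1 (N(B) = (2*B)/((2*B)) = (2*B)*(1/(2*B)) = 1)
X(a) = 1
x + X(-137) = 836 + 1 = 837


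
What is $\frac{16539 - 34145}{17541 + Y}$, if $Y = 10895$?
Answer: $- \frac{8803}{14218} \approx -0.61914$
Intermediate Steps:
$\frac{16539 - 34145}{17541 + Y} = \frac{16539 - 34145}{17541 + 10895} = - \frac{17606}{28436} = \left(-17606\right) \frac{1}{28436} = - \frac{8803}{14218}$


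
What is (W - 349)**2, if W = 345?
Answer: 16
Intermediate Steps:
(W - 349)**2 = (345 - 349)**2 = (-4)**2 = 16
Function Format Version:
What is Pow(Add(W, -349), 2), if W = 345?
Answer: 16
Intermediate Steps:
Pow(Add(W, -349), 2) = Pow(Add(345, -349), 2) = Pow(-4, 2) = 16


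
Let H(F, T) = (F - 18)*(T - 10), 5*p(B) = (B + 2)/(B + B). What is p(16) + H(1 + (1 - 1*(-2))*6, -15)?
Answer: -1991/80 ≈ -24.888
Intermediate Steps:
p(B) = (2 + B)/(10*B) (p(B) = ((B + 2)/(B + B))/5 = ((2 + B)/((2*B)))/5 = ((2 + B)*(1/(2*B)))/5 = ((2 + B)/(2*B))/5 = (2 + B)/(10*B))
H(F, T) = (-18 + F)*(-10 + T)
p(16) + H(1 + (1 - 1*(-2))*6, -15) = (⅒)*(2 + 16)/16 + (180 - 18*(-15) - 10*(1 + (1 - 1*(-2))*6) + (1 + (1 - 1*(-2))*6)*(-15)) = (⅒)*(1/16)*18 + (180 + 270 - 10*(1 + (1 + 2)*6) + (1 + (1 + 2)*6)*(-15)) = 9/80 + (180 + 270 - 10*(1 + 3*6) + (1 + 3*6)*(-15)) = 9/80 + (180 + 270 - 10*(1 + 18) + (1 + 18)*(-15)) = 9/80 + (180 + 270 - 10*19 + 19*(-15)) = 9/80 + (180 + 270 - 190 - 285) = 9/80 - 25 = -1991/80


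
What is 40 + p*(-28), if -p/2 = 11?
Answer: 656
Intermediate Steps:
p = -22 (p = -2*11 = -22)
40 + p*(-28) = 40 - 22*(-28) = 40 + 616 = 656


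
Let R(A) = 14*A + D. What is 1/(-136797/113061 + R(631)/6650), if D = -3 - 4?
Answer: 35802650/4204257 ≈ 8.5158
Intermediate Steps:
D = -7
R(A) = -7 + 14*A (R(A) = 14*A - 7 = -7 + 14*A)
1/(-136797/113061 + R(631)/6650) = 1/(-136797/113061 + (-7 + 14*631)/6650) = 1/(-136797*1/113061 + (-7 + 8834)*(1/6650)) = 1/(-45599/37687 + 8827*(1/6650)) = 1/(-45599/37687 + 1261/950) = 1/(4204257/35802650) = 35802650/4204257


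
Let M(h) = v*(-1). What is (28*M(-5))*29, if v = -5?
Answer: 4060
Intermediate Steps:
M(h) = 5 (M(h) = -5*(-1) = 5)
(28*M(-5))*29 = (28*5)*29 = 140*29 = 4060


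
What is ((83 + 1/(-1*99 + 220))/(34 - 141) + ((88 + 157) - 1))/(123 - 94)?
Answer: 3149024/375463 ≈ 8.3870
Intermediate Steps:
((83 + 1/(-1*99 + 220))/(34 - 141) + ((88 + 157) - 1))/(123 - 94) = ((83 + 1/(-99 + 220))/(-107) + (245 - 1))/29 = ((83 + 1/121)*(-1/107) + 244)*(1/29) = ((10044/121)*(-1/107) + 244)*(1/29) = (-10044/12947 + 244)*(1/29) = (3149024/12947)*(1/29) = 3149024/375463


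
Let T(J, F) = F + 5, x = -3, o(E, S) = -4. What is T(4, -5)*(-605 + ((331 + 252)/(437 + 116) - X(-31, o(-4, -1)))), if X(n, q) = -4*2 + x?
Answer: 0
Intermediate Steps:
T(J, F) = 5 + F
X(n, q) = -11 (X(n, q) = -4*2 - 3 = -8 - 3 = -11)
T(4, -5)*(-605 + ((331 + 252)/(437 + 116) - X(-31, o(-4, -1)))) = (5 - 5)*(-605 + ((331 + 252)/(437 + 116) - 1*(-11))) = 0*(-605 + (583/553 + 11)) = 0*(-605 + 6666/553) = 0*(-327899/553) = 0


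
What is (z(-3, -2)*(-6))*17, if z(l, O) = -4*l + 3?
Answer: -1530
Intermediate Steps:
z(l, O) = 3 - 4*l
(z(-3, -2)*(-6))*17 = ((3 - 4*(-3))*(-6))*17 = ((3 + 12)*(-6))*17 = (15*(-6))*17 = -90*17 = -1530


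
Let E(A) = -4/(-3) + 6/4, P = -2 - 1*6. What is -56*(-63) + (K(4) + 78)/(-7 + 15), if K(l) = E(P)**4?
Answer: 36762913/10368 ≈ 3545.8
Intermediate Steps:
P = -8 (P = -2 - 6 = -8)
E(A) = 17/6 (E(A) = -4*(-1/3) + 6*(1/4) = 4/3 + 3/2 = 17/6)
K(l) = 83521/1296 (K(l) = (17/6)**4 = 83521/1296)
-56*(-63) + (K(4) + 78)/(-7 + 15) = -56*(-63) + (83521/1296 + 78)/(-7 + 15) = 3528 + (184609/1296)/8 = 3528 + (184609/1296)*(1/8) = 3528 + 184609/10368 = 36762913/10368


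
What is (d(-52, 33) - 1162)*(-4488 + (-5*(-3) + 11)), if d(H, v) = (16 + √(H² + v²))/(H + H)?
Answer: 67411896/13 + 2231*√3793/52 ≈ 5.1882e+6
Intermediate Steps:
d(H, v) = (16 + √(H² + v²))/(2*H) (d(H, v) = (16 + √(H² + v²))/((2*H)) = (16 + √(H² + v²))*(1/(2*H)) = (16 + √(H² + v²))/(2*H))
(d(-52, 33) - 1162)*(-4488 + (-5*(-3) + 11)) = ((½)*(16 + √((-52)² + 33²))/(-52) - 1162)*(-4488 + (-5*(-3) + 11)) = ((½)*(-1/52)*(16 + √(2704 + 1089)) - 1162)*(-4488 + (15 + 11)) = ((½)*(-1/52)*(16 + √3793) - 1162)*(-4488 + 26) = ((-2/13 - √3793/104) - 1162)*(-4462) = (-15108/13 - √3793/104)*(-4462) = 67411896/13 + 2231*√3793/52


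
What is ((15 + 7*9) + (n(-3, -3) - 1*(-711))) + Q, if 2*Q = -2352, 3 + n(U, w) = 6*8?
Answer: -342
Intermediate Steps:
n(U, w) = 45 (n(U, w) = -3 + 6*8 = -3 + 48 = 45)
Q = -1176 (Q = (½)*(-2352) = -1176)
((15 + 7*9) + (n(-3, -3) - 1*(-711))) + Q = ((15 + 7*9) + (45 - 1*(-711))) - 1176 = ((15 + 63) + (45 + 711)) - 1176 = (78 + 756) - 1176 = 834 - 1176 = -342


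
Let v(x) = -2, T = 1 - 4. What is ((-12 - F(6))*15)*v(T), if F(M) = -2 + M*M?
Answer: 1380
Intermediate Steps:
T = -3
F(M) = -2 + M**2
((-12 - F(6))*15)*v(T) = ((-12 - (-2 + 6**2))*15)*(-2) = ((-12 - (-2 + 36))*15)*(-2) = ((-12 - 1*34)*15)*(-2) = ((-12 - 34)*15)*(-2) = -46*15*(-2) = -690*(-2) = 1380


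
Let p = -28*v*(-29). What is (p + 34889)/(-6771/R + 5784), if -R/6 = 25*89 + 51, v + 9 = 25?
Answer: 217954312/26331025 ≈ 8.2775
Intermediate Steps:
v = 16 (v = -9 + 25 = 16)
p = 12992 (p = -28*16*(-29) = -448*(-29) = 12992)
R = -13656 (R = -6*(25*89 + 51) = -6*(2225 + 51) = -6*2276 = -13656)
(p + 34889)/(-6771/R + 5784) = (12992 + 34889)/(-6771/(-13656) + 5784) = 47881/(-6771*(-1/13656) + 5784) = 47881/(2257/4552 + 5784) = 47881/(26331025/4552) = 47881*(4552/26331025) = 217954312/26331025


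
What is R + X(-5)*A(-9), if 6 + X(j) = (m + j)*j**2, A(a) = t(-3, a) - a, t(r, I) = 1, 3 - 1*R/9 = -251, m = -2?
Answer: 476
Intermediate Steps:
R = 2286 (R = 27 - 9*(-251) = 27 + 2259 = 2286)
A(a) = 1 - a
X(j) = -6 + j**2*(-2 + j) (X(j) = -6 + (-2 + j)*j**2 = -6 + j**2*(-2 + j))
R + X(-5)*A(-9) = 2286 + (-6 + (-5)**3 - 2*(-5)**2)*(1 - 1*(-9)) = 2286 + (-6 - 125 - 2*25)*(1 + 9) = 2286 + (-6 - 125 - 50)*10 = 2286 - 181*10 = 2286 - 1810 = 476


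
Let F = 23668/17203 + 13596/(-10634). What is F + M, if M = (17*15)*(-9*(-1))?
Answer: 209928762307/91468351 ≈ 2295.1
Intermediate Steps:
F = 8896762/91468351 (F = 23668*(1/17203) + 13596*(-1/10634) = 23668/17203 - 6798/5317 = 8896762/91468351 ≈ 0.097266)
M = 2295 (M = 255*9 = 2295)
F + M = 8896762/91468351 + 2295 = 209928762307/91468351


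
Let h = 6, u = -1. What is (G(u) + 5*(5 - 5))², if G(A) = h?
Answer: 36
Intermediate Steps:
G(A) = 6
(G(u) + 5*(5 - 5))² = (6 + 5*(5 - 5))² = (6 + 5*0)² = (6 + 0)² = 6² = 36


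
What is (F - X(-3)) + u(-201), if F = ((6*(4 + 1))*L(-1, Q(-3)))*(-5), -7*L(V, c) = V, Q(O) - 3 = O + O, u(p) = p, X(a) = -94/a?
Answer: -5329/21 ≈ -253.76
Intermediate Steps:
Q(O) = 3 + 2*O (Q(O) = 3 + (O + O) = 3 + 2*O)
L(V, c) = -V/7
F = -150/7 (F = ((6*(4 + 1))*(-⅐*(-1)))*(-5) = ((6*5)*(⅐))*(-5) = (30*(⅐))*(-5) = (30/7)*(-5) = -150/7 ≈ -21.429)
(F - X(-3)) + u(-201) = (-150/7 - (-94)/(-3)) - 201 = (-150/7 - (-94)*(-1)/3) - 201 = (-150/7 - 1*94/3) - 201 = (-150/7 - 94/3) - 201 = -1108/21 - 201 = -5329/21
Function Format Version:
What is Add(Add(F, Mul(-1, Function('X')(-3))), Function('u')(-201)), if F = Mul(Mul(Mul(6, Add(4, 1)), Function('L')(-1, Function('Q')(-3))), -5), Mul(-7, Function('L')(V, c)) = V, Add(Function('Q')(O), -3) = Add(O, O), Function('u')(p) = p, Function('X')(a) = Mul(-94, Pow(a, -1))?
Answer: Rational(-5329, 21) ≈ -253.76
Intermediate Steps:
Function('Q')(O) = Add(3, Mul(2, O)) (Function('Q')(O) = Add(3, Add(O, O)) = Add(3, Mul(2, O)))
Function('L')(V, c) = Mul(Rational(-1, 7), V)
F = Rational(-150, 7) (F = Mul(Mul(Mul(6, Add(4, 1)), Mul(Rational(-1, 7), -1)), -5) = Mul(Mul(Mul(6, 5), Rational(1, 7)), -5) = Mul(Mul(30, Rational(1, 7)), -5) = Mul(Rational(30, 7), -5) = Rational(-150, 7) ≈ -21.429)
Add(Add(F, Mul(-1, Function('X')(-3))), Function('u')(-201)) = Add(Add(Rational(-150, 7), Mul(-1, Mul(-94, Pow(-3, -1)))), -201) = Add(Add(Rational(-150, 7), Mul(-1, Mul(-94, Rational(-1, 3)))), -201) = Add(Add(Rational(-150, 7), Mul(-1, Rational(94, 3))), -201) = Add(Add(Rational(-150, 7), Rational(-94, 3)), -201) = Add(Rational(-1108, 21), -201) = Rational(-5329, 21)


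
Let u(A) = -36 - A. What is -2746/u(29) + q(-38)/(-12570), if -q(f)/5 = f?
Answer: 3450487/81705 ≈ 42.231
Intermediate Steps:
q(f) = -5*f
-2746/u(29) + q(-38)/(-12570) = -2746/(-36 - 1*29) - 5*(-38)/(-12570) = -2746/(-36 - 29) + 190*(-1/12570) = -2746/(-65) - 19/1257 = -2746*(-1/65) - 19/1257 = 2746/65 - 19/1257 = 3450487/81705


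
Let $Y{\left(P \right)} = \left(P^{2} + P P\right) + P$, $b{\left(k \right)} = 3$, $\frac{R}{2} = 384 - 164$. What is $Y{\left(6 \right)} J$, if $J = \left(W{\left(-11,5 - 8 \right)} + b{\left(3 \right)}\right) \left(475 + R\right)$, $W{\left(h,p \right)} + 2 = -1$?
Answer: $0$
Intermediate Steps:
$W{\left(h,p \right)} = -3$ ($W{\left(h,p \right)} = -2 - 1 = -3$)
$R = 440$ ($R = 2 \left(384 - 164\right) = 2 \cdot 220 = 440$)
$Y{\left(P \right)} = P + 2 P^{2}$ ($Y{\left(P \right)} = \left(P^{2} + P^{2}\right) + P = 2 P^{2} + P = P + 2 P^{2}$)
$J = 0$ ($J = \left(-3 + 3\right) \left(475 + 440\right) = 0 \cdot 915 = 0$)
$Y{\left(6 \right)} J = 6 \left(1 + 2 \cdot 6\right) 0 = 6 \left(1 + 12\right) 0 = 6 \cdot 13 \cdot 0 = 78 \cdot 0 = 0$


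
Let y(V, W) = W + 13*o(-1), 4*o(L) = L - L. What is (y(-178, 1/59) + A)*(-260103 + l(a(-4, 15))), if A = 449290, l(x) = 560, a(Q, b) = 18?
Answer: -6879994653273/59 ≈ -1.1661e+11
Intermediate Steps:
o(L) = 0 (o(L) = (L - L)/4 = (¼)*0 = 0)
y(V, W) = W (y(V, W) = W + 13*0 = W + 0 = W)
(y(-178, 1/59) + A)*(-260103 + l(a(-4, 15))) = (1/59 + 449290)*(-260103 + 560) = (1/59 + 449290)*(-259543) = (26508111/59)*(-259543) = -6879994653273/59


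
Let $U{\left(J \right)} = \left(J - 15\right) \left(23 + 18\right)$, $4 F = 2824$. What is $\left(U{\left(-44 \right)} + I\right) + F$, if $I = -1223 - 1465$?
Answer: $-4401$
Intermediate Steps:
$F = 706$ ($F = \frac{1}{4} \cdot 2824 = 706$)
$I = -2688$
$U{\left(J \right)} = -615 + 41 J$ ($U{\left(J \right)} = \left(-15 + J\right) 41 = -615 + 41 J$)
$\left(U{\left(-44 \right)} + I\right) + F = \left(\left(-615 + 41 \left(-44\right)\right) - 2688\right) + 706 = \left(\left(-615 - 1804\right) - 2688\right) + 706 = \left(-2419 - 2688\right) + 706 = -5107 + 706 = -4401$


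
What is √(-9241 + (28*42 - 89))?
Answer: 3*I*√906 ≈ 90.3*I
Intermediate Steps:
√(-9241 + (28*42 - 89)) = √(-9241 + (1176 - 89)) = √(-9241 + 1087) = √(-8154) = 3*I*√906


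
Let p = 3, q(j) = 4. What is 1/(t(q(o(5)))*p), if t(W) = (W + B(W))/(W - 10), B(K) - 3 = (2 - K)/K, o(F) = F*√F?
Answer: -4/13 ≈ -0.30769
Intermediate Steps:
o(F) = F^(3/2)
B(K) = 3 + (2 - K)/K
t(W) = (2 + W + 2/W)/(-10 + W) (t(W) = (W + (2 + 2/W))/(W - 10) = (2 + W + 2/W)/(-10 + W))
1/(t(q(o(5)))*p) = 1/(((2 + 4² + 2*4)/(4*(-10 + 4)))*3) = 1/(((¼)*(2 + 16 + 8)/(-6))*3) = 1/(((¼)*(-⅙)*26)*3) = 1/(-13/12*3) = 1/(-13/4) = -4/13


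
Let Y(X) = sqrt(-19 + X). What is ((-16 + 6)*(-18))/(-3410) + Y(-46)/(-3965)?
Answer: -18/341 - I*sqrt(65)/3965 ≈ -0.052786 - 0.0020334*I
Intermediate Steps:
((-16 + 6)*(-18))/(-3410) + Y(-46)/(-3965) = ((-16 + 6)*(-18))/(-3410) + sqrt(-19 - 46)/(-3965) = -10*(-18)*(-1/3410) + sqrt(-65)*(-1/3965) = 180*(-1/3410) + (I*sqrt(65))*(-1/3965) = -18/341 - I*sqrt(65)/3965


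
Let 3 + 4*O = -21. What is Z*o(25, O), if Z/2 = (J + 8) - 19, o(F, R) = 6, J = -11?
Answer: -264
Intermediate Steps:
O = -6 (O = -3/4 + (1/4)*(-21) = -3/4 - 21/4 = -6)
Z = -44 (Z = 2*((-11 + 8) - 19) = 2*(-3 - 19) = 2*(-22) = -44)
Z*o(25, O) = -44*6 = -264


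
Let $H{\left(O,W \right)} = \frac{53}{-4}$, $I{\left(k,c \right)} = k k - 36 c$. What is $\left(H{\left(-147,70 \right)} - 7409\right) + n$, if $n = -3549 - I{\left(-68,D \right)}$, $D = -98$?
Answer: $- \frac{76493}{4} \approx -19123.0$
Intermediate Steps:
$I{\left(k,c \right)} = k^{2} - 36 c$
$n = -11701$ ($n = -3549 - \left(\left(-68\right)^{2} - -3528\right) = -3549 - \left(4624 + 3528\right) = -3549 - 8152 = -11701$)
$H{\left(O,W \right)} = - \frac{53}{4}$ ($H{\left(O,W \right)} = 53 \left(- \frac{1}{4}\right) = - \frac{53}{4}$)
$\left(H{\left(-147,70 \right)} - 7409\right) + n = \left(- \frac{53}{4} - 7409\right) - 11701 = - \frac{29689}{4} - 11701 = - \frac{76493}{4}$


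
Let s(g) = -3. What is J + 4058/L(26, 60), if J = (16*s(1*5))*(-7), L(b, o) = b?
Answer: 6397/13 ≈ 492.08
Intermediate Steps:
J = 336 (J = (16*(-3))*(-7) = -48*(-7) = 336)
J + 4058/L(26, 60) = 336 + 4058/26 = 336 + 4058*(1/26) = 336 + 2029/13 = 6397/13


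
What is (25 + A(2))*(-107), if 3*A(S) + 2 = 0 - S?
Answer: -7597/3 ≈ -2532.3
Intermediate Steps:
A(S) = -2/3 - S/3 (A(S) = -2/3 + (0 - S)/3 = -2/3 + (-S)/3 = -2/3 - S/3)
(25 + A(2))*(-107) = (25 + (-2/3 - 1/3*2))*(-107) = (25 + (-2/3 - 2/3))*(-107) = (25 - 4/3)*(-107) = (71/3)*(-107) = -7597/3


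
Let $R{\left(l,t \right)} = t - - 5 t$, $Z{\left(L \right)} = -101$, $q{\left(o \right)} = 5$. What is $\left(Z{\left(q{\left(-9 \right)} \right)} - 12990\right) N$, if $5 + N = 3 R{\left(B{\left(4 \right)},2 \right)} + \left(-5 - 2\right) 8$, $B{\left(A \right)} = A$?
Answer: $327275$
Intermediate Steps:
$R{\left(l,t \right)} = 6 t$ ($R{\left(l,t \right)} = t + 5 t = 6 t$)
$N = -25$ ($N = -5 + \left(3 \cdot 6 \cdot 2 + \left(-5 - 2\right) 8\right) = -5 + \left(3 \cdot 12 - 56\right) = -5 + \left(36 - 56\right) = -5 - 20 = -25$)
$\left(Z{\left(q{\left(-9 \right)} \right)} - 12990\right) N = \left(-101 - 12990\right) \left(-25\right) = \left(-13091\right) \left(-25\right) = 327275$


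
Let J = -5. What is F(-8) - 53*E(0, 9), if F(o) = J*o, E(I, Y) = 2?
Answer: -66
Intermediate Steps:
F(o) = -5*o
F(-8) - 53*E(0, 9) = -5*(-8) - 53*2 = 40 - 106 = -66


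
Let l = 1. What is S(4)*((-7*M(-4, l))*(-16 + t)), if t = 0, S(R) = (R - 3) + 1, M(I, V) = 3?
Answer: 672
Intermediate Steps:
S(R) = -2 + R (S(R) = (-3 + R) + 1 = -2 + R)
S(4)*((-7*M(-4, l))*(-16 + t)) = (-2 + 4)*((-7*3)*(-16 + 0)) = 2*(-21*(-16)) = 2*336 = 672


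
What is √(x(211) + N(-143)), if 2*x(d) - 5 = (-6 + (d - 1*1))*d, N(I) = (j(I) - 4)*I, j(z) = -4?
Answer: √90674/2 ≈ 150.56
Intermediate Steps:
N(I) = -8*I (N(I) = (-4 - 4)*I = -8*I)
x(d) = 5/2 + d*(-7 + d)/2 (x(d) = 5/2 + ((-6 + (d - 1*1))*d)/2 = 5/2 + ((-6 + (d - 1))*d)/2 = 5/2 + ((-6 + (-1 + d))*d)/2 = 5/2 + ((-7 + d)*d)/2 = 5/2 + (d*(-7 + d))/2 = 5/2 + d*(-7 + d)/2)
√(x(211) + N(-143)) = √((5/2 + (½)*211² - 7/2*211) - 8*(-143)) = √((5/2 + (½)*44521 - 1477/2) + 1144) = √((5/2 + 44521/2 - 1477/2) + 1144) = √(43049/2 + 1144) = √(45337/2) = √90674/2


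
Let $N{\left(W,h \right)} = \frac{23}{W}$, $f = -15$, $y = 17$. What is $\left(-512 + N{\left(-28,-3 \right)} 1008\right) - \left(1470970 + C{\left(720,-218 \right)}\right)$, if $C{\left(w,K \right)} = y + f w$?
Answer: $-1461527$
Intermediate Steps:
$C{\left(w,K \right)} = 17 - 15 w$
$\left(-512 + N{\left(-28,-3 \right)} 1008\right) - \left(1470970 + C{\left(720,-218 \right)}\right) = \left(-512 + \frac{23}{-28} \cdot 1008\right) - \left(1470970 + \left(17 - 10800\right)\right) = \left(-512 + 23 \left(- \frac{1}{28}\right) 1008\right) - \left(1470970 + \left(17 - 10800\right)\right) = \left(-512 - 828\right) - \left(1470970 - 10783\right) = \left(-512 - 828\right) - 1460187 = -1340 - 1460187 = -1461527$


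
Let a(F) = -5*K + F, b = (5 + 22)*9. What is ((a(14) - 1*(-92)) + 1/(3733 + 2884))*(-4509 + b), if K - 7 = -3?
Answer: -2427622758/6617 ≈ -3.6688e+5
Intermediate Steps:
K = 4 (K = 7 - 3 = 4)
b = 243 (b = 27*9 = 243)
a(F) = -20 + F (a(F) = -5*4 + F = -20 + F)
((a(14) - 1*(-92)) + 1/(3733 + 2884))*(-4509 + b) = (((-20 + 14) - 1*(-92)) + 1/(3733 + 2884))*(-4509 + 243) = ((-6 + 92) + 1/6617)*(-4266) = (86 + 1/6617)*(-4266) = (569063/6617)*(-4266) = -2427622758/6617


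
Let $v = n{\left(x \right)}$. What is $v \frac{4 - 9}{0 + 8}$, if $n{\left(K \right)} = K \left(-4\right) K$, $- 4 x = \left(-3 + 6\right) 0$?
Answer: $0$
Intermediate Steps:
$x = 0$ ($x = - \frac{\left(-3 + 6\right) 0}{4} = - \frac{3 \cdot 0}{4} = \left(- \frac{1}{4}\right) 0 = 0$)
$n{\left(K \right)} = - 4 K^{2}$ ($n{\left(K \right)} = - 4 K K = - 4 K^{2}$)
$v = 0$ ($v = - 4 \cdot 0^{2} = \left(-4\right) 0 = 0$)
$v \frac{4 - 9}{0 + 8} = 0 \frac{4 - 9}{0 + 8} = 0 \left(- \frac{5}{8}\right) = 0$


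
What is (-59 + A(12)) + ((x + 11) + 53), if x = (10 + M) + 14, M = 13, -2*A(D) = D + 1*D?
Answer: 30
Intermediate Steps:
A(D) = -D (A(D) = -(D + 1*D)/2 = -(D + D)/2 = -D)
x = 37 (x = (10 + 13) + 14 = 23 + 14 = 37)
(-59 + A(12)) + ((x + 11) + 53) = (-59 - 1*12) + ((37 + 11) + 53) = (-59 - 12) + (48 + 53) = -71 + 101 = 30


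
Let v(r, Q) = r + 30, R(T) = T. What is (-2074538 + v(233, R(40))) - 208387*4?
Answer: -2907823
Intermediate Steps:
v(r, Q) = 30 + r
(-2074538 + v(233, R(40))) - 208387*4 = (-2074538 + (30 + 233)) - 208387*4 = (-2074538 + 263) - 833548 = -2074275 - 833548 = -2907823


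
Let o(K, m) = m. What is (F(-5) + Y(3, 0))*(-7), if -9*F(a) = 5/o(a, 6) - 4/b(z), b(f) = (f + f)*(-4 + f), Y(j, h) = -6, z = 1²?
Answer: 259/6 ≈ 43.167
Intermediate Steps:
z = 1
b(f) = 2*f*(-4 + f) (b(f) = (2*f)*(-4 + f) = 2*f*(-4 + f))
F(a) = -⅙ (F(a) = -(5/6 - 4*1/(2*(-4 + 1)))/9 = -(5*(⅙) - 4/(2*1*(-3)))/9 = -(⅚ - 4/(-6))/9 = -(⅚ - 4*(-⅙))/9 = -(⅚ + ⅔)/9 = -⅑*3/2 = -⅙)
(F(-5) + Y(3, 0))*(-7) = (-⅙ - 6)*(-7) = -37/6*(-7) = 259/6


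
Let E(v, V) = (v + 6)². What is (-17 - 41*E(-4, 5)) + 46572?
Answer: 46391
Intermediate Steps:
E(v, V) = (6 + v)²
(-17 - 41*E(-4, 5)) + 46572 = (-17 - 41*(6 - 4)²) + 46572 = (-17 - 41*2²) + 46572 = (-17 - 41*4) + 46572 = (-17 - 164) + 46572 = -181 + 46572 = 46391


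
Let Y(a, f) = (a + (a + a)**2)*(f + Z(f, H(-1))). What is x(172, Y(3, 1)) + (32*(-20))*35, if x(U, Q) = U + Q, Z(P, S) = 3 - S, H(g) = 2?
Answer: -22150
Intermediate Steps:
Y(a, f) = (1 + f)*(a + 4*a**2) (Y(a, f) = (a + (a + a)**2)*(f + (3 - 1*2)) = (a + (2*a)**2)*(f + (3 - 2)) = (a + 4*a**2)*(f + 1) = (a + 4*a**2)*(1 + f) = (1 + f)*(a + 4*a**2))
x(U, Q) = Q + U
x(172, Y(3, 1)) + (32*(-20))*35 = (3*(1 + 1 + 4*3 + 4*3*1) + 172) + (32*(-20))*35 = (3*(1 + 1 + 12 + 12) + 172) - 640*35 = (3*26 + 172) - 22400 = (78 + 172) - 22400 = 250 - 22400 = -22150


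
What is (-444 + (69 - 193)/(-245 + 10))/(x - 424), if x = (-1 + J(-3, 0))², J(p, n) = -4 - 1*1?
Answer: 26054/22795 ≈ 1.1430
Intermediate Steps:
J(p, n) = -5 (J(p, n) = -4 - 1 = -5)
x = 36 (x = (-1 - 5)² = (-6)² = 36)
(-444 + (69 - 193)/(-245 + 10))/(x - 424) = (-444 + (69 - 193)/(-245 + 10))/(36 - 424) = (-444 - 124/(-235))/(-388) = (-444 - 124*(-1/235))*(-1/388) = (-444 + 124/235)*(-1/388) = -104216/235*(-1/388) = 26054/22795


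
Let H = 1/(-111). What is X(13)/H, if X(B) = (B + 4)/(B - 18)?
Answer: 1887/5 ≈ 377.40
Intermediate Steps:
X(B) = (4 + B)/(-18 + B)
H = -1/111 ≈ -0.0090090
X(13)/H = ((4 + 13)/(-18 + 13))/(-1/111) = (17/(-5))*(-111) = -1/5*17*(-111) = -17/5*(-111) = 1887/5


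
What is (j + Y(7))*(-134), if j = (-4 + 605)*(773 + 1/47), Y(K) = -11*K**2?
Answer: -2922566666/47 ≈ -6.2182e+7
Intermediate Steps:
j = 21835532/47 (j = 601*(773 + 1/47) = 601*(36332/47) = 21835532/47 ≈ 4.6459e+5)
(j + Y(7))*(-134) = (21835532/47 - 11*7**2)*(-134) = (21835532/47 - 11*49)*(-134) = (21835532/47 - 539)*(-134) = (21810199/47)*(-134) = -2922566666/47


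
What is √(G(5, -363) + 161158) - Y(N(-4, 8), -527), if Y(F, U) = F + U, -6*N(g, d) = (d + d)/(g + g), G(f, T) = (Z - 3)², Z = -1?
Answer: 1580/3 + √161174 ≈ 928.13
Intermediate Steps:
G(f, T) = 16 (G(f, T) = (-1 - 3)² = (-4)² = 16)
N(g, d) = -d/(6*g) (N(g, d) = -(d + d)/(6*(g + g)) = -2*d/(6*(2*g)) = -2*d*1/(2*g)/6 = -d/(6*g))
√(G(5, -363) + 161158) - Y(N(-4, 8), -527) = √(16 + 161158) - (-⅙*8/(-4) - 527) = √161174 - (-⅙*8*(-¼) - 527) = √161174 - (⅓ - 527) = √161174 - 1*(-1580/3) = √161174 + 1580/3 = 1580/3 + √161174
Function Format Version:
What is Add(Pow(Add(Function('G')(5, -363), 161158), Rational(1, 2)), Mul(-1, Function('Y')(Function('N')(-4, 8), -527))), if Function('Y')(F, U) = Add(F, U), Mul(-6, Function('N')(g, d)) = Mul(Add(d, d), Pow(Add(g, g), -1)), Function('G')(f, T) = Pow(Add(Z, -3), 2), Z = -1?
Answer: Add(Rational(1580, 3), Pow(161174, Rational(1, 2))) ≈ 928.13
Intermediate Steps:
Function('G')(f, T) = 16 (Function('G')(f, T) = Pow(Add(-1, -3), 2) = Pow(-4, 2) = 16)
Function('N')(g, d) = Mul(Rational(-1, 6), d, Pow(g, -1)) (Function('N')(g, d) = Mul(Rational(-1, 6), Mul(Add(d, d), Pow(Add(g, g), -1))) = Mul(Rational(-1, 6), Mul(Mul(2, d), Pow(Mul(2, g), -1))) = Mul(Rational(-1, 6), Mul(Mul(2, d), Mul(Rational(1, 2), Pow(g, -1)))) = Mul(Rational(-1, 6), Mul(d, Pow(g, -1))) = Mul(Rational(-1, 6), d, Pow(g, -1)))
Add(Pow(Add(Function('G')(5, -363), 161158), Rational(1, 2)), Mul(-1, Function('Y')(Function('N')(-4, 8), -527))) = Add(Pow(Add(16, 161158), Rational(1, 2)), Mul(-1, Add(Mul(Rational(-1, 6), 8, Pow(-4, -1)), -527))) = Add(Pow(161174, Rational(1, 2)), Mul(-1, Add(Mul(Rational(-1, 6), 8, Rational(-1, 4)), -527))) = Add(Pow(161174, Rational(1, 2)), Mul(-1, Add(Rational(1, 3), -527))) = Add(Pow(161174, Rational(1, 2)), Mul(-1, Rational(-1580, 3))) = Add(Pow(161174, Rational(1, 2)), Rational(1580, 3)) = Add(Rational(1580, 3), Pow(161174, Rational(1, 2)))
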